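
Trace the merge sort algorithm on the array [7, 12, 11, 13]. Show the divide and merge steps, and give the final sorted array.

Merge sort trace:

Split: [7, 12, 11, 13] -> [7, 12] and [11, 13]
  Split: [7, 12] -> [7] and [12]
  Merge: [7] + [12] -> [7, 12]
  Split: [11, 13] -> [11] and [13]
  Merge: [11] + [13] -> [11, 13]
Merge: [7, 12] + [11, 13] -> [7, 11, 12, 13]

Final sorted array: [7, 11, 12, 13]

The merge sort proceeds by recursively splitting the array and merging sorted halves.
After all merges, the sorted array is [7, 11, 12, 13].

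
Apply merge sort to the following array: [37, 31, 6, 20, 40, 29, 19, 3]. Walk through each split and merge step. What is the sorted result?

Merge sort trace:

Split: [37, 31, 6, 20, 40, 29, 19, 3] -> [37, 31, 6, 20] and [40, 29, 19, 3]
  Split: [37, 31, 6, 20] -> [37, 31] and [6, 20]
    Split: [37, 31] -> [37] and [31]
    Merge: [37] + [31] -> [31, 37]
    Split: [6, 20] -> [6] and [20]
    Merge: [6] + [20] -> [6, 20]
  Merge: [31, 37] + [6, 20] -> [6, 20, 31, 37]
  Split: [40, 29, 19, 3] -> [40, 29] and [19, 3]
    Split: [40, 29] -> [40] and [29]
    Merge: [40] + [29] -> [29, 40]
    Split: [19, 3] -> [19] and [3]
    Merge: [19] + [3] -> [3, 19]
  Merge: [29, 40] + [3, 19] -> [3, 19, 29, 40]
Merge: [6, 20, 31, 37] + [3, 19, 29, 40] -> [3, 6, 19, 20, 29, 31, 37, 40]

Final sorted array: [3, 6, 19, 20, 29, 31, 37, 40]

The merge sort proceeds by recursively splitting the array and merging sorted halves.
After all merges, the sorted array is [3, 6, 19, 20, 29, 31, 37, 40].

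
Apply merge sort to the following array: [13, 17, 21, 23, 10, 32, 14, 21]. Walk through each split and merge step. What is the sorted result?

Merge sort trace:

Split: [13, 17, 21, 23, 10, 32, 14, 21] -> [13, 17, 21, 23] and [10, 32, 14, 21]
  Split: [13, 17, 21, 23] -> [13, 17] and [21, 23]
    Split: [13, 17] -> [13] and [17]
    Merge: [13] + [17] -> [13, 17]
    Split: [21, 23] -> [21] and [23]
    Merge: [21] + [23] -> [21, 23]
  Merge: [13, 17] + [21, 23] -> [13, 17, 21, 23]
  Split: [10, 32, 14, 21] -> [10, 32] and [14, 21]
    Split: [10, 32] -> [10] and [32]
    Merge: [10] + [32] -> [10, 32]
    Split: [14, 21] -> [14] and [21]
    Merge: [14] + [21] -> [14, 21]
  Merge: [10, 32] + [14, 21] -> [10, 14, 21, 32]
Merge: [13, 17, 21, 23] + [10, 14, 21, 32] -> [10, 13, 14, 17, 21, 21, 23, 32]

Final sorted array: [10, 13, 14, 17, 21, 21, 23, 32]

The merge sort proceeds by recursively splitting the array and merging sorted halves.
After all merges, the sorted array is [10, 13, 14, 17, 21, 21, 23, 32].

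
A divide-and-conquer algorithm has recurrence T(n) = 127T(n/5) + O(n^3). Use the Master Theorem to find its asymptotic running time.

Master Theorem for T(n) = 127T(n/5) + O(n^3):

a = 127, b = 5, c = 3
log_b(a) = log_5(127) = 3.0099

Case 1: c = 3 < log_5(127) = 3.0099
T(n) = O(n^(log_5 127))

For T(n) = 127T(n/5) + O(n^3): log_5(127) = 3.0099. This is Case 1 of the Master Theorem (c < log_b(a), work dominated by leaves), giving O(n^(log_5 127)).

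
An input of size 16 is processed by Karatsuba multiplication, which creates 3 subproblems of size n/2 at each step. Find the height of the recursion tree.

For divide and conquer with division factor 2:

Problem sizes at each level:
Level 0: 16
Level 1: 8
Level 2: 4
Level 3: 2
Level 4: 1

The root is level 0 and the size-1 base case is level 4 (the tree spans levels 0 through 4, i.e. 5 levels counting the root), so the depth is the number of divisions: log_2(16) = 4

The recursion tree depth is log_2(16) = 4. At each level, the problem size is divided by 2, so it takes 4 divisions to reduce to a base case of size 1. The algorithm makes 3 recursive calls at each level.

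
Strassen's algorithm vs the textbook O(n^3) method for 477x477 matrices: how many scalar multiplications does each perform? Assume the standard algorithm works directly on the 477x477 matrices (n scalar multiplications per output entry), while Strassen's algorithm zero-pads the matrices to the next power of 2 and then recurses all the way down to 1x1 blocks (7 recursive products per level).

Matrix multiplication for 477x477 matrices:

Strassen's algorithm requires power-of-2 dimensions. Pad 477x477 to 512x512 (next power of 2).

Standard algorithm: 477^3 = 108531333 multiplications
Strassen's algorithm: 7^(log2(512)) = 7^9 = 40353607 multiplications
Savings: 108531333 - 40353607 = 68177726 multiplications

Standard: 108531333 multiplications (477^3). Strassen: 40353607 multiplications (7^9, after padding to 512x512). Strassen reduces 8 recursive multiplications to 7 at each level.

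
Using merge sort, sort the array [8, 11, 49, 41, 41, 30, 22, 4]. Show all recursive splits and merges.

Merge sort trace:

Split: [8, 11, 49, 41, 41, 30, 22, 4] -> [8, 11, 49, 41] and [41, 30, 22, 4]
  Split: [8, 11, 49, 41] -> [8, 11] and [49, 41]
    Split: [8, 11] -> [8] and [11]
    Merge: [8] + [11] -> [8, 11]
    Split: [49, 41] -> [49] and [41]
    Merge: [49] + [41] -> [41, 49]
  Merge: [8, 11] + [41, 49] -> [8, 11, 41, 49]
  Split: [41, 30, 22, 4] -> [41, 30] and [22, 4]
    Split: [41, 30] -> [41] and [30]
    Merge: [41] + [30] -> [30, 41]
    Split: [22, 4] -> [22] and [4]
    Merge: [22] + [4] -> [4, 22]
  Merge: [30, 41] + [4, 22] -> [4, 22, 30, 41]
Merge: [8, 11, 41, 49] + [4, 22, 30, 41] -> [4, 8, 11, 22, 30, 41, 41, 49]

Final sorted array: [4, 8, 11, 22, 30, 41, 41, 49]

The merge sort proceeds by recursively splitting the array and merging sorted halves.
After all merges, the sorted array is [4, 8, 11, 22, 30, 41, 41, 49].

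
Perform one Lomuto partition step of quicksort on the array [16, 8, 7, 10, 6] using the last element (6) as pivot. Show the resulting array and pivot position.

Lomuto partition with pivot = 6:

Initial array: [16, 8, 7, 10, 6]

arr[0]=16 > 6: no swap
arr[1]=8 > 6: no swap
arr[2]=7 > 6: no swap
arr[3]=10 > 6: no swap

Place pivot at position 0: [6, 8, 7, 10, 16]
Pivot position: 0

After partitioning with pivot 6, the array becomes [6, 8, 7, 10, 16]. The pivot is placed at index 0. All elements to the left of the pivot are <= 6, and all elements to the right are > 6.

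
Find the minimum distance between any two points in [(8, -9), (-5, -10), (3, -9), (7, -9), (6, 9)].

Computing all pairwise distances among 5 points:

d((8, -9), (-5, -10)) = 13.0384
d((8, -9), (3, -9)) = 5.0
d((8, -9), (7, -9)) = 1.0 <-- minimum
d((8, -9), (6, 9)) = 18.1108
d((-5, -10), (3, -9)) = 8.0623
d((-5, -10), (7, -9)) = 12.0416
d((-5, -10), (6, 9)) = 21.9545
d((3, -9), (7, -9)) = 4.0
d((3, -9), (6, 9)) = 18.2483
d((7, -9), (6, 9)) = 18.0278

Closest pair: (8, -9) and (7, -9) with distance 1.0

The closest pair is (8, -9) and (7, -9) with Euclidean distance 1.0. For 5 points, brute-force pairwise comparison is shown above. For large n, the divide-and-conquer algorithm (sort by x, recurse on halves, check the dividing strip) achieves O(n log n).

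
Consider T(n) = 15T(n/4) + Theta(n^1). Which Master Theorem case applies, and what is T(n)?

Master Theorem for T(n) = 15T(n/4) + O(n^1):

a = 15, b = 4, c = 1
log_b(a) = log_4(15) = 1.9534

Case 1: c = 1 < log_4(15) = 1.9534
T(n) = O(n^(log_4 15))

For T(n) = 15T(n/4) + O(n^1): log_4(15) = 1.9534. This is Case 1 of the Master Theorem (c < log_b(a), work dominated by leaves), giving O(n^(log_4 15)).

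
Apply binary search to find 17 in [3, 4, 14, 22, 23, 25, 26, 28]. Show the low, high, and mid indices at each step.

Binary search for 17 in [3, 4, 14, 22, 23, 25, 26, 28]:

lo=0, hi=7, mid=3, arr[mid]=22 -> 22 > 17, search left half
lo=0, hi=2, mid=1, arr[mid]=4 -> 4 < 17, search right half
lo=2, hi=2, mid=2, arr[mid]=14 -> 14 < 17, search right half
lo=3 > hi=2, target 17 not found

Binary search determines that 17 is not in the array after 3 comparisons. The search space was exhausted without finding the target.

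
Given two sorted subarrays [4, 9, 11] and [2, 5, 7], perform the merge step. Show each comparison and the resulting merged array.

Merging process:

Compare 4 vs 2: take 2 from right. Merged: [2]
Compare 4 vs 5: take 4 from left. Merged: [2, 4]
Compare 9 vs 5: take 5 from right. Merged: [2, 4, 5]
Compare 9 vs 7: take 7 from right. Merged: [2, 4, 5, 7]
Append remaining from left: [9, 11]. Merged: [2, 4, 5, 7, 9, 11]

Final merged array: [2, 4, 5, 7, 9, 11]
Total comparisons: 4

The merged array is [2, 4, 5, 7, 9, 11], requiring 4 comparisons. The merge step runs in O(n) time where n is the total number of elements.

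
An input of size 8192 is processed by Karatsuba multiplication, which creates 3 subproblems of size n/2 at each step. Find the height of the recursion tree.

For divide and conquer with division factor 2:

Problem sizes at each level:
Level 0: 8192
Level 1: 4096
Level 2: 2048
Level 3: 1024
Level 4: 512
Level 5: 256
Level 6: 128
Level 7: 64
Level 8: 32
Level 9: 16
Level 10: 8
Level 11: 4
Level 12: 2
Level 13: 1

The root is level 0 and the size-1 base case is level 13 (the tree spans levels 0 through 13, i.e. 14 levels counting the root), so the depth is the number of divisions: log_2(8192) = 13

The recursion tree depth is log_2(8192) = 13. At each level, the problem size is divided by 2, so it takes 13 divisions to reduce to a base case of size 1. The algorithm makes 3 recursive calls at each level.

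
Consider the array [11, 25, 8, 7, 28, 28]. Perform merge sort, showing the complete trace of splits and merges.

Merge sort trace:

Split: [11, 25, 8, 7, 28, 28] -> [11, 25, 8] and [7, 28, 28]
  Split: [11, 25, 8] -> [11] and [25, 8]
    Split: [25, 8] -> [25] and [8]
    Merge: [25] + [8] -> [8, 25]
  Merge: [11] + [8, 25] -> [8, 11, 25]
  Split: [7, 28, 28] -> [7] and [28, 28]
    Split: [28, 28] -> [28] and [28]
    Merge: [28] + [28] -> [28, 28]
  Merge: [7] + [28, 28] -> [7, 28, 28]
Merge: [8, 11, 25] + [7, 28, 28] -> [7, 8, 11, 25, 28, 28]

Final sorted array: [7, 8, 11, 25, 28, 28]

The merge sort proceeds by recursively splitting the array and merging sorted halves.
After all merges, the sorted array is [7, 8, 11, 25, 28, 28].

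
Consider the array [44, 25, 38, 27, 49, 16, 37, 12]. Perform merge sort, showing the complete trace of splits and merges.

Merge sort trace:

Split: [44, 25, 38, 27, 49, 16, 37, 12] -> [44, 25, 38, 27] and [49, 16, 37, 12]
  Split: [44, 25, 38, 27] -> [44, 25] and [38, 27]
    Split: [44, 25] -> [44] and [25]
    Merge: [44] + [25] -> [25, 44]
    Split: [38, 27] -> [38] and [27]
    Merge: [38] + [27] -> [27, 38]
  Merge: [25, 44] + [27, 38] -> [25, 27, 38, 44]
  Split: [49, 16, 37, 12] -> [49, 16] and [37, 12]
    Split: [49, 16] -> [49] and [16]
    Merge: [49] + [16] -> [16, 49]
    Split: [37, 12] -> [37] and [12]
    Merge: [37] + [12] -> [12, 37]
  Merge: [16, 49] + [12, 37] -> [12, 16, 37, 49]
Merge: [25, 27, 38, 44] + [12, 16, 37, 49] -> [12, 16, 25, 27, 37, 38, 44, 49]

Final sorted array: [12, 16, 25, 27, 37, 38, 44, 49]

The merge sort proceeds by recursively splitting the array and merging sorted halves.
After all merges, the sorted array is [12, 16, 25, 27, 37, 38, 44, 49].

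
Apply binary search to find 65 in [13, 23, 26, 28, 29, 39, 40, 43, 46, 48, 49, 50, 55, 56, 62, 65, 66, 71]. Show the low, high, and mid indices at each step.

Binary search for 65 in [13, 23, 26, 28, 29, 39, 40, 43, 46, 48, 49, 50, 55, 56, 62, 65, 66, 71]:

lo=0, hi=17, mid=8, arr[mid]=46 -> 46 < 65, search right half
lo=9, hi=17, mid=13, arr[mid]=56 -> 56 < 65, search right half
lo=14, hi=17, mid=15, arr[mid]=65 -> Found target at index 15!

Binary search finds 65 at index 15 after 3 comparisons. The search repeatedly halves the search space by comparing with the middle element.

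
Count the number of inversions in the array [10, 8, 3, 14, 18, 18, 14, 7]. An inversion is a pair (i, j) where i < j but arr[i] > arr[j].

Finding inversions in [10, 8, 3, 14, 18, 18, 14, 7]:

(0, 1): arr[0]=10 > arr[1]=8
(0, 2): arr[0]=10 > arr[2]=3
(0, 7): arr[0]=10 > arr[7]=7
(1, 2): arr[1]=8 > arr[2]=3
(1, 7): arr[1]=8 > arr[7]=7
(3, 7): arr[3]=14 > arr[7]=7
(4, 6): arr[4]=18 > arr[6]=14
(4, 7): arr[4]=18 > arr[7]=7
(5, 6): arr[5]=18 > arr[6]=14
(5, 7): arr[5]=18 > arr[7]=7
(6, 7): arr[6]=14 > arr[7]=7

Total inversions: 11

The array has 11 inversion(s): (0,1), (0,2), (0,7), (1,2), (1,7), (3,7), (4,6), (4,7), (5,6), (5,7), (6,7). Each pair (i,j) satisfies i < j and arr[i] > arr[j].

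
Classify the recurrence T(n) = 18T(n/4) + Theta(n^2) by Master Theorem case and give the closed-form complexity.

Master Theorem for T(n) = 18T(n/4) + O(n^2):

a = 18, b = 4, c = 2
log_b(a) = log_4(18) = 2.0850

Case 1: c = 2 < log_4(18) = 2.0850
T(n) = O(n^(log_4 18))

For T(n) = 18T(n/4) + O(n^2): log_4(18) = 2.0850. This is Case 1 of the Master Theorem (c < log_b(a), work dominated by leaves), giving O(n^(log_4 18)).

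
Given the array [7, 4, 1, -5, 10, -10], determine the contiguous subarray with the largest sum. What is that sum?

Using Kadane's algorithm on [7, 4, 1, -5, 10, -10]:

Scanning through the array:
Position 1 (value 4): max_ending_here = 11, max_so_far = 11
Position 2 (value 1): max_ending_here = 12, max_so_far = 12
Position 3 (value -5): max_ending_here = 7, max_so_far = 12
Position 4 (value 10): max_ending_here = 17, max_so_far = 17
Position 5 (value -10): max_ending_here = 7, max_so_far = 17

Maximum subarray: [7, 4, 1, -5, 10]
Maximum sum: 17

The maximum subarray is [7, 4, 1, -5, 10] with sum 17. This subarray runs from index 0 to index 4.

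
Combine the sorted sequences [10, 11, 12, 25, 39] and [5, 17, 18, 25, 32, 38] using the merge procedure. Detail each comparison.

Merging process:

Compare 10 vs 5: take 5 from right. Merged: [5]
Compare 10 vs 17: take 10 from left. Merged: [5, 10]
Compare 11 vs 17: take 11 from left. Merged: [5, 10, 11]
Compare 12 vs 17: take 12 from left. Merged: [5, 10, 11, 12]
Compare 25 vs 17: take 17 from right. Merged: [5, 10, 11, 12, 17]
Compare 25 vs 18: take 18 from right. Merged: [5, 10, 11, 12, 17, 18]
Compare 25 vs 25: take 25 from left. Merged: [5, 10, 11, 12, 17, 18, 25]
Compare 39 vs 25: take 25 from right. Merged: [5, 10, 11, 12, 17, 18, 25, 25]
Compare 39 vs 32: take 32 from right. Merged: [5, 10, 11, 12, 17, 18, 25, 25, 32]
Compare 39 vs 38: take 38 from right. Merged: [5, 10, 11, 12, 17, 18, 25, 25, 32, 38]
Append remaining from left: [39]. Merged: [5, 10, 11, 12, 17, 18, 25, 25, 32, 38, 39]

Final merged array: [5, 10, 11, 12, 17, 18, 25, 25, 32, 38, 39]
Total comparisons: 10

The merged array is [5, 10, 11, 12, 17, 18, 25, 25, 32, 38, 39], requiring 10 comparisons. The merge step runs in O(n) time where n is the total number of elements.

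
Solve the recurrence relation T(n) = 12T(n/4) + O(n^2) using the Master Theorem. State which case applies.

Master Theorem for T(n) = 12T(n/4) + O(n^2):

a = 12, b = 4, c = 2
log_b(a) = log_4(12) = 1.7925

Case 3: c = 2 > log_4(12) = 1.7925
T(n) = O(n^2) = O(n^2)

For T(n) = 12T(n/4) + O(n^2): log_4(12) = 1.7925. This is Case 3 of the Master Theorem (c > log_b(a), work dominated by root), giving O(n^2).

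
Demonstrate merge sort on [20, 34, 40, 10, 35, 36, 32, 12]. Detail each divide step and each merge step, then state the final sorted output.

Merge sort trace:

Split: [20, 34, 40, 10, 35, 36, 32, 12] -> [20, 34, 40, 10] and [35, 36, 32, 12]
  Split: [20, 34, 40, 10] -> [20, 34] and [40, 10]
    Split: [20, 34] -> [20] and [34]
    Merge: [20] + [34] -> [20, 34]
    Split: [40, 10] -> [40] and [10]
    Merge: [40] + [10] -> [10, 40]
  Merge: [20, 34] + [10, 40] -> [10, 20, 34, 40]
  Split: [35, 36, 32, 12] -> [35, 36] and [32, 12]
    Split: [35, 36] -> [35] and [36]
    Merge: [35] + [36] -> [35, 36]
    Split: [32, 12] -> [32] and [12]
    Merge: [32] + [12] -> [12, 32]
  Merge: [35, 36] + [12, 32] -> [12, 32, 35, 36]
Merge: [10, 20, 34, 40] + [12, 32, 35, 36] -> [10, 12, 20, 32, 34, 35, 36, 40]

Final sorted array: [10, 12, 20, 32, 34, 35, 36, 40]

The merge sort proceeds by recursively splitting the array and merging sorted halves.
After all merges, the sorted array is [10, 12, 20, 32, 34, 35, 36, 40].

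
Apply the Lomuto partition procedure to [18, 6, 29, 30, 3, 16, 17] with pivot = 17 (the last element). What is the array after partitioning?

Lomuto partition with pivot = 17:

Initial array: [18, 6, 29, 30, 3, 16, 17]

arr[0]=18 > 17: no swap
arr[1]=6 <= 17: swap with position 0, array becomes [6, 18, 29, 30, 3, 16, 17]
arr[2]=29 > 17: no swap
arr[3]=30 > 17: no swap
arr[4]=3 <= 17: swap with position 1, array becomes [6, 3, 29, 30, 18, 16, 17]
arr[5]=16 <= 17: swap with position 2, array becomes [6, 3, 16, 30, 18, 29, 17]

Place pivot at position 3: [6, 3, 16, 17, 18, 29, 30]
Pivot position: 3

After partitioning with pivot 17, the array becomes [6, 3, 16, 17, 18, 29, 30]. The pivot is placed at index 3. All elements to the left of the pivot are <= 17, and all elements to the right are > 17.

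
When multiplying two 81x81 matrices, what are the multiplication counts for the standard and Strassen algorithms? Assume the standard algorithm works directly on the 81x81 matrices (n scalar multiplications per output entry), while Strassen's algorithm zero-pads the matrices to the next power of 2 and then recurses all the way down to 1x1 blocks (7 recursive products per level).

Matrix multiplication for 81x81 matrices:

Strassen's algorithm requires power-of-2 dimensions. Pad 81x81 to 128x128 (next power of 2).

Standard algorithm: 81^3 = 531441 multiplications
Strassen's algorithm: 7^(log2(128)) = 7^7 = 823543 multiplications
Difference: 531441 - 823543 = -292102 (Strassen uses MORE here due to padding overhead — for small or just-over-power-of-2 n, padding can outweigh the per-level savings)

Standard: 531441 multiplications (81^3). Strassen: 823543 multiplications (7^7, after padding to 128x128). Strassen reduces 8 recursive multiplications to 7 at each level.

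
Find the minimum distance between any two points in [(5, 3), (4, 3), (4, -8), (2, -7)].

Computing all pairwise distances among 4 points:

d((5, 3), (4, 3)) = 1.0 <-- minimum
d((5, 3), (4, -8)) = 11.0454
d((5, 3), (2, -7)) = 10.4403
d((4, 3), (4, -8)) = 11.0
d((4, 3), (2, -7)) = 10.198
d((4, -8), (2, -7)) = 2.2361

Closest pair: (5, 3) and (4, 3) with distance 1.0

The closest pair is (5, 3) and (4, 3) with Euclidean distance 1.0. For 4 points, brute-force pairwise comparison is shown above. For large n, the divide-and-conquer algorithm (sort by x, recurse on halves, check the dividing strip) achieves O(n log n).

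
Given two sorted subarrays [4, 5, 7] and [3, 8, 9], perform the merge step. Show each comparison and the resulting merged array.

Merging process:

Compare 4 vs 3: take 3 from right. Merged: [3]
Compare 4 vs 8: take 4 from left. Merged: [3, 4]
Compare 5 vs 8: take 5 from left. Merged: [3, 4, 5]
Compare 7 vs 8: take 7 from left. Merged: [3, 4, 5, 7]
Append remaining from right: [8, 9]. Merged: [3, 4, 5, 7, 8, 9]

Final merged array: [3, 4, 5, 7, 8, 9]
Total comparisons: 4

The merged array is [3, 4, 5, 7, 8, 9], requiring 4 comparisons. The merge step runs in O(n) time where n is the total number of elements.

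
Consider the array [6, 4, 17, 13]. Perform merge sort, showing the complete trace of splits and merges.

Merge sort trace:

Split: [6, 4, 17, 13] -> [6, 4] and [17, 13]
  Split: [6, 4] -> [6] and [4]
  Merge: [6] + [4] -> [4, 6]
  Split: [17, 13] -> [17] and [13]
  Merge: [17] + [13] -> [13, 17]
Merge: [4, 6] + [13, 17] -> [4, 6, 13, 17]

Final sorted array: [4, 6, 13, 17]

The merge sort proceeds by recursively splitting the array and merging sorted halves.
After all merges, the sorted array is [4, 6, 13, 17].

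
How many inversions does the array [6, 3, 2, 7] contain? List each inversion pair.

Finding inversions in [6, 3, 2, 7]:

(0, 1): arr[0]=6 > arr[1]=3
(0, 2): arr[0]=6 > arr[2]=2
(1, 2): arr[1]=3 > arr[2]=2

Total inversions: 3

The array has 3 inversion(s): (0,1), (0,2), (1,2). Each pair (i,j) satisfies i < j and arr[i] > arr[j].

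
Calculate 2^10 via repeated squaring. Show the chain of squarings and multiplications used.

Computing 2^10 by squaring (build up from 2^1; each line after the first costs one multiplication):

2^1 = 2
2^2 = (2^1)^2 = 2^2 = 4
2^4 = (2^2)^2 = 4^2 = 16
2^5 = 2 * 2^4 = 2 * 16 = 32
2^10 = (2^5)^2 = 32^2 = 1024

Result: 1024
Multiplications needed: 4 (4 lines after 2^1)

2^10 = 1024. Using exponentiation by squaring, this requires 4 multiplications. The key idea: if the exponent is even, square the half-power; if odd, multiply by the base once.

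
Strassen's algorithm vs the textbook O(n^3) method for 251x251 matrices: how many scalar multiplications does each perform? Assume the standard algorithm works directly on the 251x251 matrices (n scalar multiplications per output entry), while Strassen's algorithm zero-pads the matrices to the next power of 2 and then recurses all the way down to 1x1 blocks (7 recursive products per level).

Matrix multiplication for 251x251 matrices:

Strassen's algorithm requires power-of-2 dimensions. Pad 251x251 to 256x256 (next power of 2).

Standard algorithm: 251^3 = 15813251 multiplications
Strassen's algorithm: 7^(log2(256)) = 7^8 = 5764801 multiplications
Savings: 15813251 - 5764801 = 10048450 multiplications

Standard: 15813251 multiplications (251^3). Strassen: 5764801 multiplications (7^8, after padding to 256x256). Strassen reduces 8 recursive multiplications to 7 at each level.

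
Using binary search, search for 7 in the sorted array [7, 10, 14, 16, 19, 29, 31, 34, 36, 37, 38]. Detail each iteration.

Binary search for 7 in [7, 10, 14, 16, 19, 29, 31, 34, 36, 37, 38]:

lo=0, hi=10, mid=5, arr[mid]=29 -> 29 > 7, search left half
lo=0, hi=4, mid=2, arr[mid]=14 -> 14 > 7, search left half
lo=0, hi=1, mid=0, arr[mid]=7 -> Found target at index 0!

Binary search finds 7 at index 0 after 3 comparisons. The search repeatedly halves the search space by comparing with the middle element.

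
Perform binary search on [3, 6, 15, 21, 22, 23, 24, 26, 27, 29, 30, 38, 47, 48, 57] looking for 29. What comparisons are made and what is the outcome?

Binary search for 29 in [3, 6, 15, 21, 22, 23, 24, 26, 27, 29, 30, 38, 47, 48, 57]:

lo=0, hi=14, mid=7, arr[mid]=26 -> 26 < 29, search right half
lo=8, hi=14, mid=11, arr[mid]=38 -> 38 > 29, search left half
lo=8, hi=10, mid=9, arr[mid]=29 -> Found target at index 9!

Binary search finds 29 at index 9 after 3 comparisons. The search repeatedly halves the search space by comparing with the middle element.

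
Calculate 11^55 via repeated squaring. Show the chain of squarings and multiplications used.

Computing 11^55 by squaring (build up from 11^1; each line after the first costs one multiplication):

11^1 = 11
11^2 = (11^1)^2 = 11^2 = 121
11^3 = 11 * 11^2 = 11 * 121 = 1331
11^6 = (11^3)^2 = 1331^2 = 1771561
11^12 = (11^6)^2 = 1771561^2 = 3138428376721
11^13 = 11 * 11^12 = 11 * 3138428376721 = 34522712143931
11^26 = (11^13)^2 = 34522712143931^2 = 1191817653772720942460132761
11^27 = 11 * 11^26 = 11 * 1191817653772720942460132761 = 13109994191499930367061460371
11^54 = (11^27)^2 = 13109994191499930367061460371^2 = 171871947701161912897410416779483616222663749691203457641
11^55 = 11 * 11^54 = 11 * 171871947701161912897410416779483616222663749691203457641 = 1890591424712781041871514584574319778449301246603238034051

Result: 1890591424712781041871514584574319778449301246603238034051
Multiplications needed: 9 (9 lines after 11^1)

11^55 = 1890591424712781041871514584574319778449301246603238034051. Using exponentiation by squaring, this requires 9 multiplications. The key idea: if the exponent is even, square the half-power; if odd, multiply by the base once.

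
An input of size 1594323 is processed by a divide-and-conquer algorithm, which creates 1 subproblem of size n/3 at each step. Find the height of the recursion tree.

For divide and conquer with division factor 3:

Problem sizes at each level:
Level 0: 1594323
Level 1: 531441
Level 2: 177147
Level 3: 59049
Level 4: 19683
Level 5: 6561
Level 6: 2187
Level 7: 729
Level 8: 243
Level 9: 81
Level 10: 27
Level 11: 9
Level 12: 3
Level 13: 1

The root is level 0 and the size-1 base case is level 13 (the tree spans levels 0 through 13, i.e. 14 levels counting the root), so the depth is the number of divisions: log_3(1594323) = 13

The recursion tree depth is log_3(1594323) = 13. At each level, the problem size is divided by 3, so it takes 13 divisions to reduce to a base case of size 1. The algorithm makes 1 recursive call at each level.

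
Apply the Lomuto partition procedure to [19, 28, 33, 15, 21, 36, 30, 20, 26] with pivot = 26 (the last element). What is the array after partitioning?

Lomuto partition with pivot = 26:

Initial array: [19, 28, 33, 15, 21, 36, 30, 20, 26]

arr[0]=19 <= 26: swap with position 0, array becomes [19, 28, 33, 15, 21, 36, 30, 20, 26]
arr[1]=28 > 26: no swap
arr[2]=33 > 26: no swap
arr[3]=15 <= 26: swap with position 1, array becomes [19, 15, 33, 28, 21, 36, 30, 20, 26]
arr[4]=21 <= 26: swap with position 2, array becomes [19, 15, 21, 28, 33, 36, 30, 20, 26]
arr[5]=36 > 26: no swap
arr[6]=30 > 26: no swap
arr[7]=20 <= 26: swap with position 3, array becomes [19, 15, 21, 20, 33, 36, 30, 28, 26]

Place pivot at position 4: [19, 15, 21, 20, 26, 36, 30, 28, 33]
Pivot position: 4

After partitioning with pivot 26, the array becomes [19, 15, 21, 20, 26, 36, 30, 28, 33]. The pivot is placed at index 4. All elements to the left of the pivot are <= 26, and all elements to the right are > 26.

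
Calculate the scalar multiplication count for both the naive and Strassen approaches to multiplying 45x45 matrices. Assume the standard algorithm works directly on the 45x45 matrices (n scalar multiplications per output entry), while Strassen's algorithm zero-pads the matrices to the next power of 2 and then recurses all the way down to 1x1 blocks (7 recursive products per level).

Matrix multiplication for 45x45 matrices:

Strassen's algorithm requires power-of-2 dimensions. Pad 45x45 to 64x64 (next power of 2).

Standard algorithm: 45^3 = 91125 multiplications
Strassen's algorithm: 7^(log2(64)) = 7^6 = 117649 multiplications
Difference: 91125 - 117649 = -26524 (Strassen uses MORE here due to padding overhead — for small or just-over-power-of-2 n, padding can outweigh the per-level savings)

Standard: 91125 multiplications (45^3). Strassen: 117649 multiplications (7^6, after padding to 64x64). Strassen reduces 8 recursive multiplications to 7 at each level.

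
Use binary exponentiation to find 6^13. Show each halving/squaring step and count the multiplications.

Computing 6^13 by squaring (build up from 6^1; each line after the first costs one multiplication):

6^1 = 6
6^2 = (6^1)^2 = 6^2 = 36
6^3 = 6 * 6^2 = 6 * 36 = 216
6^6 = (6^3)^2 = 216^2 = 46656
6^12 = (6^6)^2 = 46656^2 = 2176782336
6^13 = 6 * 6^12 = 6 * 2176782336 = 13060694016

Result: 13060694016
Multiplications needed: 5 (5 lines after 6^1)

6^13 = 13060694016. Using exponentiation by squaring, this requires 5 multiplications. The key idea: if the exponent is even, square the half-power; if odd, multiply by the base once.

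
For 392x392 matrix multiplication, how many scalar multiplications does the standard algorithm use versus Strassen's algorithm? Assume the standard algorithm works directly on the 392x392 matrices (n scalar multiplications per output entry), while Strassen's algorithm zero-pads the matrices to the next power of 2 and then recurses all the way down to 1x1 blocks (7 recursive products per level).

Matrix multiplication for 392x392 matrices:

Strassen's algorithm requires power-of-2 dimensions. Pad 392x392 to 512x512 (next power of 2).

Standard algorithm: 392^3 = 60236288 multiplications
Strassen's algorithm: 7^(log2(512)) = 7^9 = 40353607 multiplications
Savings: 60236288 - 40353607 = 19882681 multiplications

Standard: 60236288 multiplications (392^3). Strassen: 40353607 multiplications (7^9, after padding to 512x512). Strassen reduces 8 recursive multiplications to 7 at each level.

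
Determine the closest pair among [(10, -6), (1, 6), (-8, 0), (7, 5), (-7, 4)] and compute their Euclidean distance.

Computing all pairwise distances among 5 points:

d((10, -6), (1, 6)) = 15.0
d((10, -6), (-8, 0)) = 18.9737
d((10, -6), (7, 5)) = 11.4018
d((10, -6), (-7, 4)) = 19.7231
d((1, 6), (-8, 0)) = 10.8167
d((1, 6), (7, 5)) = 6.0828
d((1, 6), (-7, 4)) = 8.2462
d((-8, 0), (7, 5)) = 15.8114
d((-8, 0), (-7, 4)) = 4.1231 <-- minimum
d((7, 5), (-7, 4)) = 14.0357

Closest pair: (-8, 0) and (-7, 4) with distance 4.1231

The closest pair is (-8, 0) and (-7, 4) with Euclidean distance 4.1231. For 5 points, brute-force pairwise comparison is shown above. For large n, the divide-and-conquer algorithm (sort by x, recurse on halves, check the dividing strip) achieves O(n log n).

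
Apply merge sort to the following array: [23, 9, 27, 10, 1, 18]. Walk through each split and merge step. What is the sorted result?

Merge sort trace:

Split: [23, 9, 27, 10, 1, 18] -> [23, 9, 27] and [10, 1, 18]
  Split: [23, 9, 27] -> [23] and [9, 27]
    Split: [9, 27] -> [9] and [27]
    Merge: [9] + [27] -> [9, 27]
  Merge: [23] + [9, 27] -> [9, 23, 27]
  Split: [10, 1, 18] -> [10] and [1, 18]
    Split: [1, 18] -> [1] and [18]
    Merge: [1] + [18] -> [1, 18]
  Merge: [10] + [1, 18] -> [1, 10, 18]
Merge: [9, 23, 27] + [1, 10, 18] -> [1, 9, 10, 18, 23, 27]

Final sorted array: [1, 9, 10, 18, 23, 27]

The merge sort proceeds by recursively splitting the array and merging sorted halves.
After all merges, the sorted array is [1, 9, 10, 18, 23, 27].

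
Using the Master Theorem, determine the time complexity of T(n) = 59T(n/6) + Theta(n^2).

Master Theorem for T(n) = 59T(n/6) + O(n^2):

a = 59, b = 6, c = 2
log_b(a) = log_6(59) = 2.2757

Case 1: c = 2 < log_6(59) = 2.2757
T(n) = O(n^(log_6 59))

For T(n) = 59T(n/6) + O(n^2): log_6(59) = 2.2757. This is Case 1 of the Master Theorem (c < log_b(a), work dominated by leaves), giving O(n^(log_6 59)).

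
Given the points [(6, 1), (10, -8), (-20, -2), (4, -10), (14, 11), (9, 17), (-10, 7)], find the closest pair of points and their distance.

Computing all pairwise distances among 7 points:

d((6, 1), (10, -8)) = 9.8489
d((6, 1), (-20, -2)) = 26.1725
d((6, 1), (4, -10)) = 11.1803
d((6, 1), (14, 11)) = 12.8062
d((6, 1), (9, 17)) = 16.2788
d((6, 1), (-10, 7)) = 17.088
d((10, -8), (-20, -2)) = 30.5941
d((10, -8), (4, -10)) = 6.3246 <-- minimum
d((10, -8), (14, 11)) = 19.4165
d((10, -8), (9, 17)) = 25.02
d((10, -8), (-10, 7)) = 25.0
d((-20, -2), (4, -10)) = 25.2982
d((-20, -2), (14, 11)) = 36.4005
d((-20, -2), (9, 17)) = 34.6699
d((-20, -2), (-10, 7)) = 13.4536
d((4, -10), (14, 11)) = 23.2594
d((4, -10), (9, 17)) = 27.4591
d((4, -10), (-10, 7)) = 22.0227
d((14, 11), (9, 17)) = 7.8102
d((14, 11), (-10, 7)) = 24.3311
d((9, 17), (-10, 7)) = 21.4709

Closest pair: (10, -8) and (4, -10) with distance 6.3246

The closest pair is (10, -8) and (4, -10) with Euclidean distance 6.3246. For 7 points, brute-force pairwise comparison is shown above. For large n, the divide-and-conquer algorithm (sort by x, recurse on halves, check the dividing strip) achieves O(n log n).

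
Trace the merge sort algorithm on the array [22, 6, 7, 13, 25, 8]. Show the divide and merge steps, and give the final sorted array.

Merge sort trace:

Split: [22, 6, 7, 13, 25, 8] -> [22, 6, 7] and [13, 25, 8]
  Split: [22, 6, 7] -> [22] and [6, 7]
    Split: [6, 7] -> [6] and [7]
    Merge: [6] + [7] -> [6, 7]
  Merge: [22] + [6, 7] -> [6, 7, 22]
  Split: [13, 25, 8] -> [13] and [25, 8]
    Split: [25, 8] -> [25] and [8]
    Merge: [25] + [8] -> [8, 25]
  Merge: [13] + [8, 25] -> [8, 13, 25]
Merge: [6, 7, 22] + [8, 13, 25] -> [6, 7, 8, 13, 22, 25]

Final sorted array: [6, 7, 8, 13, 22, 25]

The merge sort proceeds by recursively splitting the array and merging sorted halves.
After all merges, the sorted array is [6, 7, 8, 13, 22, 25].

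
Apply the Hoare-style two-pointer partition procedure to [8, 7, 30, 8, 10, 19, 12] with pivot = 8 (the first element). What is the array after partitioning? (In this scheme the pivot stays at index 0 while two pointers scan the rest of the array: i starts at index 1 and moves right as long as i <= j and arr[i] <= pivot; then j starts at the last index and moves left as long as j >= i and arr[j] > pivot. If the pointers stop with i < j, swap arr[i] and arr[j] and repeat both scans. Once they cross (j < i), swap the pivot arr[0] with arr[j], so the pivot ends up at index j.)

Hoare-style two-pointer partition with pivot = 8:

Initial array: [8, 7, 30, 8, 10, 19, 12]

Pointers start at i = 1, j = 6.
i stops at index 2 (arr[2]=30 > 8), j stops at index 3 (arr[3]=8 <= 8): swap arr[2] and arr[3], array becomes [8, 7, 8, 30, 10, 19, 12]
i ends at 3, j ends at 2: the pointers have crossed (j < i), so scanning stops.

Swap pivot arr[0] with arr[2] to place pivot at position 2: [8, 7, 8, 30, 10, 19, 12]
Pivot position: 2

After partitioning with pivot 8, the array becomes [8, 7, 8, 30, 10, 19, 12]. The pivot is placed at index 2. All elements to the left of the pivot are <= 8, and all elements to the right are > 8.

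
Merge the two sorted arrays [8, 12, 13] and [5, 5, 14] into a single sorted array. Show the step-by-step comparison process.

Merging process:

Compare 8 vs 5: take 5 from right. Merged: [5]
Compare 8 vs 5: take 5 from right. Merged: [5, 5]
Compare 8 vs 14: take 8 from left. Merged: [5, 5, 8]
Compare 12 vs 14: take 12 from left. Merged: [5, 5, 8, 12]
Compare 13 vs 14: take 13 from left. Merged: [5, 5, 8, 12, 13]
Append remaining from right: [14]. Merged: [5, 5, 8, 12, 13, 14]

Final merged array: [5, 5, 8, 12, 13, 14]
Total comparisons: 5

The merged array is [5, 5, 8, 12, 13, 14], requiring 5 comparisons. The merge step runs in O(n) time where n is the total number of elements.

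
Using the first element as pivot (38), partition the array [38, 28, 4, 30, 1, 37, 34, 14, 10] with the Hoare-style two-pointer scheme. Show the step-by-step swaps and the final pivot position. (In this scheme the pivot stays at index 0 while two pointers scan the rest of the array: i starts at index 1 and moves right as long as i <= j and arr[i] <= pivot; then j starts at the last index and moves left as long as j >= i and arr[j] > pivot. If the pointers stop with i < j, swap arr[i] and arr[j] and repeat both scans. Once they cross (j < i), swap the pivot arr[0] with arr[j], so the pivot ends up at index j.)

Hoare-style two-pointer partition with pivot = 38:

Initial array: [38, 28, 4, 30, 1, 37, 34, 14, 10]

Pointers start at i = 1, j = 8.
i ends at 9, j ends at 8: the pointers have crossed (j < i), so scanning stops.

Swap pivot arr[0] with arr[8] to place pivot at position 8: [10, 28, 4, 30, 1, 37, 34, 14, 38]
Pivot position: 8

After partitioning with pivot 38, the array becomes [10, 28, 4, 30, 1, 37, 34, 14, 38]. The pivot is placed at index 8. All elements to the left of the pivot are <= 38, and all elements to the right are > 38.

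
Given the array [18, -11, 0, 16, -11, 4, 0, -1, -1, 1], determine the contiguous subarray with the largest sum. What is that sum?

Using Kadane's algorithm on [18, -11, 0, 16, -11, 4, 0, -1, -1, 1]:

Scanning through the array:
Position 1 (value -11): max_ending_here = 7, max_so_far = 18
Position 2 (value 0): max_ending_here = 7, max_so_far = 18
Position 3 (value 16): max_ending_here = 23, max_so_far = 23
Position 4 (value -11): max_ending_here = 12, max_so_far = 23
Position 5 (value 4): max_ending_here = 16, max_so_far = 23
Position 6 (value 0): max_ending_here = 16, max_so_far = 23
Position 7 (value -1): max_ending_here = 15, max_so_far = 23
Position 8 (value -1): max_ending_here = 14, max_so_far = 23
Position 9 (value 1): max_ending_here = 15, max_so_far = 23

Maximum subarray: [18, -11, 0, 16]
Maximum sum: 23

The maximum subarray is [18, -11, 0, 16] with sum 23. This subarray runs from index 0 to index 3.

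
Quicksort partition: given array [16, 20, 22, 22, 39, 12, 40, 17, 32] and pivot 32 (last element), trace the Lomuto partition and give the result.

Lomuto partition with pivot = 32:

Initial array: [16, 20, 22, 22, 39, 12, 40, 17, 32]

arr[0]=16 <= 32: swap with position 0, array becomes [16, 20, 22, 22, 39, 12, 40, 17, 32]
arr[1]=20 <= 32: swap with position 1, array becomes [16, 20, 22, 22, 39, 12, 40, 17, 32]
arr[2]=22 <= 32: swap with position 2, array becomes [16, 20, 22, 22, 39, 12, 40, 17, 32]
arr[3]=22 <= 32: swap with position 3, array becomes [16, 20, 22, 22, 39, 12, 40, 17, 32]
arr[4]=39 > 32: no swap
arr[5]=12 <= 32: swap with position 4, array becomes [16, 20, 22, 22, 12, 39, 40, 17, 32]
arr[6]=40 > 32: no swap
arr[7]=17 <= 32: swap with position 5, array becomes [16, 20, 22, 22, 12, 17, 40, 39, 32]

Place pivot at position 6: [16, 20, 22, 22, 12, 17, 32, 39, 40]
Pivot position: 6

After partitioning with pivot 32, the array becomes [16, 20, 22, 22, 12, 17, 32, 39, 40]. The pivot is placed at index 6. All elements to the left of the pivot are <= 32, and all elements to the right are > 32.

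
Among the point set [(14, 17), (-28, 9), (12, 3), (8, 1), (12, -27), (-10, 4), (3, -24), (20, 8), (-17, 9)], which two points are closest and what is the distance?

Computing all pairwise distances among 9 points:

d((14, 17), (-28, 9)) = 42.7551
d((14, 17), (12, 3)) = 14.1421
d((14, 17), (8, 1)) = 17.088
d((14, 17), (12, -27)) = 44.0454
d((14, 17), (-10, 4)) = 27.2947
d((14, 17), (3, -24)) = 42.45
d((14, 17), (20, 8)) = 10.8167
d((14, 17), (-17, 9)) = 32.0156
d((-28, 9), (12, 3)) = 40.4475
d((-28, 9), (8, 1)) = 36.8782
d((-28, 9), (12, -27)) = 53.8145
d((-28, 9), (-10, 4)) = 18.6815
d((-28, 9), (3, -24)) = 45.2769
d((-28, 9), (20, 8)) = 48.0104
d((-28, 9), (-17, 9)) = 11.0
d((12, 3), (8, 1)) = 4.4721 <-- minimum
d((12, 3), (12, -27)) = 30.0
d((12, 3), (-10, 4)) = 22.0227
d((12, 3), (3, -24)) = 28.4605
d((12, 3), (20, 8)) = 9.434
d((12, 3), (-17, 9)) = 29.6142
d((8, 1), (12, -27)) = 28.2843
d((8, 1), (-10, 4)) = 18.2483
d((8, 1), (3, -24)) = 25.4951
d((8, 1), (20, 8)) = 13.8924
d((8, 1), (-17, 9)) = 26.2488
d((12, -27), (-10, 4)) = 38.0132
d((12, -27), (3, -24)) = 9.4868
d((12, -27), (20, 8)) = 35.9026
d((12, -27), (-17, 9)) = 46.2277
d((-10, 4), (3, -24)) = 30.8707
d((-10, 4), (20, 8)) = 30.2655
d((-10, 4), (-17, 9)) = 8.6023
d((3, -24), (20, 8)) = 36.2353
d((3, -24), (-17, 9)) = 38.5876
d((20, 8), (-17, 9)) = 37.0135

Closest pair: (12, 3) and (8, 1) with distance 4.4721

The closest pair is (12, 3) and (8, 1) with Euclidean distance 4.4721. For 9 points, brute-force pairwise comparison is shown above. For large n, the divide-and-conquer algorithm (sort by x, recurse on halves, check the dividing strip) achieves O(n log n).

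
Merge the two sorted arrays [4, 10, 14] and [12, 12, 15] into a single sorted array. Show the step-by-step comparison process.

Merging process:

Compare 4 vs 12: take 4 from left. Merged: [4]
Compare 10 vs 12: take 10 from left. Merged: [4, 10]
Compare 14 vs 12: take 12 from right. Merged: [4, 10, 12]
Compare 14 vs 12: take 12 from right. Merged: [4, 10, 12, 12]
Compare 14 vs 15: take 14 from left. Merged: [4, 10, 12, 12, 14]
Append remaining from right: [15]. Merged: [4, 10, 12, 12, 14, 15]

Final merged array: [4, 10, 12, 12, 14, 15]
Total comparisons: 5

The merged array is [4, 10, 12, 12, 14, 15], requiring 5 comparisons. The merge step runs in O(n) time where n is the total number of elements.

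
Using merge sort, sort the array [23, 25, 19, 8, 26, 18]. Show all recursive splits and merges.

Merge sort trace:

Split: [23, 25, 19, 8, 26, 18] -> [23, 25, 19] and [8, 26, 18]
  Split: [23, 25, 19] -> [23] and [25, 19]
    Split: [25, 19] -> [25] and [19]
    Merge: [25] + [19] -> [19, 25]
  Merge: [23] + [19, 25] -> [19, 23, 25]
  Split: [8, 26, 18] -> [8] and [26, 18]
    Split: [26, 18] -> [26] and [18]
    Merge: [26] + [18] -> [18, 26]
  Merge: [8] + [18, 26] -> [8, 18, 26]
Merge: [19, 23, 25] + [8, 18, 26] -> [8, 18, 19, 23, 25, 26]

Final sorted array: [8, 18, 19, 23, 25, 26]

The merge sort proceeds by recursively splitting the array and merging sorted halves.
After all merges, the sorted array is [8, 18, 19, 23, 25, 26].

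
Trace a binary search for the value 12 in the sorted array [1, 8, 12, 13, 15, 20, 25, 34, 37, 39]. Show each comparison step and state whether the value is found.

Binary search for 12 in [1, 8, 12, 13, 15, 20, 25, 34, 37, 39]:

lo=0, hi=9, mid=4, arr[mid]=15 -> 15 > 12, search left half
lo=0, hi=3, mid=1, arr[mid]=8 -> 8 < 12, search right half
lo=2, hi=3, mid=2, arr[mid]=12 -> Found target at index 2!

Binary search finds 12 at index 2 after 3 comparisons. The search repeatedly halves the search space by comparing with the middle element.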